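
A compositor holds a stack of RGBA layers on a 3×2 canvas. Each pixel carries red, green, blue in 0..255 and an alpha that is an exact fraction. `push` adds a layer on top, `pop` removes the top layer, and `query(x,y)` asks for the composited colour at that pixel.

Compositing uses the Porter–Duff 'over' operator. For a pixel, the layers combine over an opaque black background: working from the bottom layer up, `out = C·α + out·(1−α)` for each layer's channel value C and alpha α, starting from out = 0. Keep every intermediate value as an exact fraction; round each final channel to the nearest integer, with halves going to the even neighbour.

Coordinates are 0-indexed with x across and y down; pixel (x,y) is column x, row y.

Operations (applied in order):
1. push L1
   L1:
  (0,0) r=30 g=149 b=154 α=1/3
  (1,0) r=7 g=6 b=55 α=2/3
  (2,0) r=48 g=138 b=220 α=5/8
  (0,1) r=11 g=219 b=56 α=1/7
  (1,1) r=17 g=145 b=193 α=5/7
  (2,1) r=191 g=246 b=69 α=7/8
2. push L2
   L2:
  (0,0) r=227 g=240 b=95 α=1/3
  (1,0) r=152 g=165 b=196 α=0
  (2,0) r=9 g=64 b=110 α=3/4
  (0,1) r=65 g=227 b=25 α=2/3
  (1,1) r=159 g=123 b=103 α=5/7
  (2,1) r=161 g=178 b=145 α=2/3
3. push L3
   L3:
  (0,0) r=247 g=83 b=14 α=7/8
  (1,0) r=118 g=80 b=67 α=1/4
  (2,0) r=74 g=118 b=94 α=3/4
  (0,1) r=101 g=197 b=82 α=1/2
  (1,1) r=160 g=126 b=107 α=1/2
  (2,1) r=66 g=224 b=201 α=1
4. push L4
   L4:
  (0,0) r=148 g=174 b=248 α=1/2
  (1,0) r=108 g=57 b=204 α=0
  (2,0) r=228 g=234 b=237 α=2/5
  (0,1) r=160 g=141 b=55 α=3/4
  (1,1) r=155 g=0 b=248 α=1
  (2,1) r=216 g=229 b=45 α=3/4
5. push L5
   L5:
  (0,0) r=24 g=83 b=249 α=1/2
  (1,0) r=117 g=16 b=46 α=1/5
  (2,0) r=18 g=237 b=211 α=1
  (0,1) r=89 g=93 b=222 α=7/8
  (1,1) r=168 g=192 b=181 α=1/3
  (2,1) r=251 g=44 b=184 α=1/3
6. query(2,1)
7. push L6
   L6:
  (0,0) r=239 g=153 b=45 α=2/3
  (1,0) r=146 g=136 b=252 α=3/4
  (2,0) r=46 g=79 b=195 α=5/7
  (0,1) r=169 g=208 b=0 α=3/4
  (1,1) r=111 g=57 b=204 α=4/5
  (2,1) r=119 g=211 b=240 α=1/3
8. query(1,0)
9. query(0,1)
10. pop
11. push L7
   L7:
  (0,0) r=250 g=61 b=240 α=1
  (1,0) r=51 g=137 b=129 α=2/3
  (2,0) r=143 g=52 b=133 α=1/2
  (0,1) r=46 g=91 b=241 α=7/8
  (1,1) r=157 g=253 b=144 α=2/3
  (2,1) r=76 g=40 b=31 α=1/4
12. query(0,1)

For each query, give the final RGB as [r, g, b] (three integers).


query (2,1) [L1,L2,L3,L4,L5] — begin 0,0,0
after L1 α=7/8: [1337/8, 861/4, 483/8]
after L2 α=2/3: [3913/24, 2285/12, 2803/24]
after L3 α=1: [66, 224, 201]
after L4 α=3/4: [357/2, 911/4, 84]
after L5 α=1/3: [608/3, 333/2, 352/3]
→ [203, 166, 117]

query (1,0) [L1,L2,L3,L4,L5,L6] — begin 0,0,0
after L1 α=2/3: [14/3, 4, 110/3]
after L2 α=0: [14/3, 4, 110/3]
after L3 α=1/4: [33, 23, 177/4]
after L4 α=0: [33, 23, 177/4]
after L5 α=1/5: [249/5, 108/5, 223/5]
after L6 α=3/4: [2439/20, 537/5, 4003/20]
→ [122, 107, 200]

at x=0,y=1 over L1,L2,L3,L4,L5,L6:
+L1 (α=1/7) → [11/7, 219/7, 8]
+L2 (α=2/3) → [307/7, 3397/21, 58/3]
+L3 (α=1/2) → [507/7, 3767/21, 152/3]
+L4 (α=3/4) → [3867/28, 6325/42, 647/12]
+L5 (α=7/8) → [21311/224, 33667/336, 19295/96]
+L6 (α=3/4) → [134879/896, 243331/1344, 19295/384]
→ [151, 181, 50]

(0,1) stack=L1,L2,L3,L4,L5,L7; from [0,0,0]:
+L1 (α=1/7) → [11/7, 219/7, 8]
+L2 (α=2/3) → [307/7, 3397/21, 58/3]
+L3 (α=1/2) → [507/7, 3767/21, 152/3]
+L4 (α=3/4) → [3867/28, 6325/42, 647/12]
+L5 (α=7/8) → [21311/224, 33667/336, 19295/96]
+L7 (α=7/8) → [93439/1792, 247699/2688, 181247/768]
→ [52, 92, 236]


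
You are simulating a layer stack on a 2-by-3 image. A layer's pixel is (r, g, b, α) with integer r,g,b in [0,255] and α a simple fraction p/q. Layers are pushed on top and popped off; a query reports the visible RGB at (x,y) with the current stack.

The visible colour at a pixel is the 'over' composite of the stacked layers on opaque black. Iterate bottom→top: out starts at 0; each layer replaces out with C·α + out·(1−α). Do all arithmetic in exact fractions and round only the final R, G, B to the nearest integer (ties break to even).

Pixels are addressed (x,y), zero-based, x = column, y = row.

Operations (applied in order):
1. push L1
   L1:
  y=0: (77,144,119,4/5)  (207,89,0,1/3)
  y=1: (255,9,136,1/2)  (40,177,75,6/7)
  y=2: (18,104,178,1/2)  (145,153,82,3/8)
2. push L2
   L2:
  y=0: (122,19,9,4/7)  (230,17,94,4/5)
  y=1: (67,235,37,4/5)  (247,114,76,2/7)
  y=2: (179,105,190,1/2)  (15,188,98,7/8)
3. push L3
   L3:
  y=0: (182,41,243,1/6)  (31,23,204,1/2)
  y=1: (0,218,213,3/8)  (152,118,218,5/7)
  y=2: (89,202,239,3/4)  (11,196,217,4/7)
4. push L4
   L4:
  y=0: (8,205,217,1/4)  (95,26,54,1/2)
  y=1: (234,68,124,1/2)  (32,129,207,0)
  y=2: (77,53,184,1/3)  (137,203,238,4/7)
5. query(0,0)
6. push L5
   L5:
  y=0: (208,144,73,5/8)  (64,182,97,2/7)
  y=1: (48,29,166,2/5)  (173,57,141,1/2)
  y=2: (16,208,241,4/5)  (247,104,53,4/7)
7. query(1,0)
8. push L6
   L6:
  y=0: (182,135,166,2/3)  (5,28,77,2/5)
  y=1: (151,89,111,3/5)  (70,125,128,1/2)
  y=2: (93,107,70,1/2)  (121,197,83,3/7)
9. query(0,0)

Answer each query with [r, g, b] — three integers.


query (0,0) [L1,L2,L3,L4] — begin 0,0,0
after L1 α=4/5: [308/5, 576/5, 476/5]
after L2 α=4/7: [3364/35, 2108/35, 1608/35]
after L3 α=1/6: [773/7, 2395/42, 1103/14]
after L4 α=1/4: [2375/28, 5265/56, 6347/56]
= [85, 94, 113]

(1,0) stack=L1,L2,L3,L4,L5; from [0,0,0]:
L1 α=1/3: [69, 89/3, 0]
L2 α=4/5: [989/5, 293/15, 376/5]
L3 α=1/2: [572/5, 319/15, 698/5]
L4 α=1/2: [1047/10, 709/30, 484/5]
L5 α=2/7: [1303/14, 2893/42, 678/7]
→ [93, 69, 97]

at x=0,y=0 over L1,L2,L3,L4,L5,L6:
L1 α=4/5: [308/5, 576/5, 476/5]
L2 α=4/7: [3364/35, 2108/35, 1608/35]
L3 α=1/6: [773/7, 2395/42, 1103/14]
L4 α=1/4: [2375/28, 5265/56, 6347/56]
L5 α=5/8: [36245/224, 56115/448, 39481/448]
L6 α=2/3: [117781/672, 59025/448, 62739/448]
→ [175, 132, 140]


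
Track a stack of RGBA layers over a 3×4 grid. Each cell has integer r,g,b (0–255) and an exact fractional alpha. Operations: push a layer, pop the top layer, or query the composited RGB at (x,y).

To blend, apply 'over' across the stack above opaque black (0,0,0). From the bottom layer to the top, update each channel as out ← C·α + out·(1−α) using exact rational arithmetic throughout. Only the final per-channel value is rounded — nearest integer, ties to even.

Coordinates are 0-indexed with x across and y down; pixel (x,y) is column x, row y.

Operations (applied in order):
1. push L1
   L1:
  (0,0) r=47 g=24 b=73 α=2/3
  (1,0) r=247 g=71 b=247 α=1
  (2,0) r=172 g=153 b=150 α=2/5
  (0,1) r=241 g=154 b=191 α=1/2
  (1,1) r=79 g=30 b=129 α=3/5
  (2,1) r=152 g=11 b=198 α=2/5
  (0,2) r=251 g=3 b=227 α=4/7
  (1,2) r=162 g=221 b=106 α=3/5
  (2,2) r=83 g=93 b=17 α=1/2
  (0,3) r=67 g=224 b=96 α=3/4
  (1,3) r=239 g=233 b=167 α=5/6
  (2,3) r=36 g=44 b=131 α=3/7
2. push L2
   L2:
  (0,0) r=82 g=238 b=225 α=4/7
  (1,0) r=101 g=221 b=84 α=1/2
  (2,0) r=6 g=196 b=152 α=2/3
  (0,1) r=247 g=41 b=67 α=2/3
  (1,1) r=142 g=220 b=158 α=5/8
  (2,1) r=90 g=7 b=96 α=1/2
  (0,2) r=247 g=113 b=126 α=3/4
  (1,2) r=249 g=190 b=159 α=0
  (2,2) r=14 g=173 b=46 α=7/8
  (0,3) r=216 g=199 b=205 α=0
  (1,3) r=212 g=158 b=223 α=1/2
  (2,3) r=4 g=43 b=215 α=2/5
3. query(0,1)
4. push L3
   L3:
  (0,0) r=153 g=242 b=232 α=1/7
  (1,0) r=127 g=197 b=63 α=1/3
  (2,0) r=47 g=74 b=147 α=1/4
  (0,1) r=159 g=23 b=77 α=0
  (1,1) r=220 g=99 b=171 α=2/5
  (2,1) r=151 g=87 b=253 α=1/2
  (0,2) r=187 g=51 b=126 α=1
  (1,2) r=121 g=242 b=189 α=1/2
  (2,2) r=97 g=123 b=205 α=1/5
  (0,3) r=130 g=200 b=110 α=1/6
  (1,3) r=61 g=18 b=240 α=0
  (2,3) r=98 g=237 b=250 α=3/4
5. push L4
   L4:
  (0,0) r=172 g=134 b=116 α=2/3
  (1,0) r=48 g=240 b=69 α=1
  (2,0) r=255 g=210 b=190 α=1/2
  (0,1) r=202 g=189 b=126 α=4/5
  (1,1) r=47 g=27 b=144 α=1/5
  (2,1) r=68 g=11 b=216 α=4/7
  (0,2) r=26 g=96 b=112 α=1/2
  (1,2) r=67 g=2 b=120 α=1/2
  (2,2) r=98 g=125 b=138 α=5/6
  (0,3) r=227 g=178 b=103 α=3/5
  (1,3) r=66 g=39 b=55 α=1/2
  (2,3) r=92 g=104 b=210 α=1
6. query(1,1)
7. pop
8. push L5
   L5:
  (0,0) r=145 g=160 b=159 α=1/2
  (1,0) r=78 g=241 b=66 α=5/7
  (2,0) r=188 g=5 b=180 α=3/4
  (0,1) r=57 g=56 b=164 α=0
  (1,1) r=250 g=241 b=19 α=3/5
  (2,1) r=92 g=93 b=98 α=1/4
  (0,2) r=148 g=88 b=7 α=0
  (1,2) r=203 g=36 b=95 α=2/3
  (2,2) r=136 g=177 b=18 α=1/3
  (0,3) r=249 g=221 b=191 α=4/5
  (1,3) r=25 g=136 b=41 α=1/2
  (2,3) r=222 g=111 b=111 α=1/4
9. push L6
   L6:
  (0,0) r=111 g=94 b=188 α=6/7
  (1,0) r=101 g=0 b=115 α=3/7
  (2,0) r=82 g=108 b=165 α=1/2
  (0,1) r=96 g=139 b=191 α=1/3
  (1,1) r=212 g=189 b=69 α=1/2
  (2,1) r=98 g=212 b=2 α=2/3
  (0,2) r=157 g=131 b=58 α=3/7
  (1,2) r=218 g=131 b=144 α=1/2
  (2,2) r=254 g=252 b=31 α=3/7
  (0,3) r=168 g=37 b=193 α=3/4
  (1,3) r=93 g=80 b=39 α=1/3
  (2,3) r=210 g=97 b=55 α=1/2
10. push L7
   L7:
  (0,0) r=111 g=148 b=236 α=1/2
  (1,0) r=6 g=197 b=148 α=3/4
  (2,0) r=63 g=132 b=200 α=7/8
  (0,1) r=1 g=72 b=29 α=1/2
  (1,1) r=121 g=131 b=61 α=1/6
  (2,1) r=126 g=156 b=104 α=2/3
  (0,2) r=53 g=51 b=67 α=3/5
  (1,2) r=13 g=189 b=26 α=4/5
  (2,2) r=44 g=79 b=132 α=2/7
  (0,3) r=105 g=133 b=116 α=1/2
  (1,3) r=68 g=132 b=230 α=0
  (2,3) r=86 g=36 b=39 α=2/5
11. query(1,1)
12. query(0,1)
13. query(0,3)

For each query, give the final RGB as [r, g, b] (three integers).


at x=0,y=1 over L1,L2:
L1 α=1/2: [241/2, 77, 191/2]
L2 α=2/3: [1229/6, 53, 153/2]
→ [205, 53, 76]

query (1,1) [L1,L2,L3,L4] — begin 0,0,0
+L1 (α=3/5) → [237/5, 18, 387/5]
+L2 (α=5/8) → [4261/40, 577/4, 5111/40]
+L3 (α=2/5) → [30383/200, 2523/20, 29013/200]
+L4 (α=1/5) → [32733/250, 2658/25, 36213/250]
= [131, 106, 145]

(1,1) stack=L1,L2,L3,L5,L6,L7; from [0,0,0]:
L1 α=3/5: [237/5, 18, 387/5]
L2 α=5/8: [4261/40, 577/4, 5111/40]
L3 α=2/5: [30383/200, 2523/20, 29013/200]
L5 α=3/5: [105383/500, 9753/50, 34713/500]
L6 α=1/2: [211383/1000, 19203/100, 69213/1000]
L7 α=1/6: [235583/1200, 21823/120, 81413/1200]
rounded: [196, 182, 68]

query (0,1) [L1,L2,L3,L5,L6,L7] — begin 0,0,0
L1 α=1/2: [241/2, 77, 191/2]
L2 α=2/3: [1229/6, 53, 153/2]
L3 α=0: [1229/6, 53, 153/2]
L5 α=0: [1229/6, 53, 153/2]
L6 α=1/3: [1517/9, 245/3, 344/3]
L7 α=1/2: [763/9, 461/6, 431/6]
→ [85, 77, 72]

at x=0,y=3 over L1,L2,L3,L5,L6,L7:
+L1 (α=3/4) → [201/4, 168, 72]
+L2 (α=0) → [201/4, 168, 72]
+L3 (α=1/6) → [1525/24, 520/3, 235/3]
+L5 (α=4/5) → [25429/120, 3172/15, 2527/15]
+L6 (α=3/4) → [85909/480, 4837/60, 2803/15]
+L7 (α=1/2) → [136309/960, 12817/120, 4543/30]
rounded: [142, 107, 151]


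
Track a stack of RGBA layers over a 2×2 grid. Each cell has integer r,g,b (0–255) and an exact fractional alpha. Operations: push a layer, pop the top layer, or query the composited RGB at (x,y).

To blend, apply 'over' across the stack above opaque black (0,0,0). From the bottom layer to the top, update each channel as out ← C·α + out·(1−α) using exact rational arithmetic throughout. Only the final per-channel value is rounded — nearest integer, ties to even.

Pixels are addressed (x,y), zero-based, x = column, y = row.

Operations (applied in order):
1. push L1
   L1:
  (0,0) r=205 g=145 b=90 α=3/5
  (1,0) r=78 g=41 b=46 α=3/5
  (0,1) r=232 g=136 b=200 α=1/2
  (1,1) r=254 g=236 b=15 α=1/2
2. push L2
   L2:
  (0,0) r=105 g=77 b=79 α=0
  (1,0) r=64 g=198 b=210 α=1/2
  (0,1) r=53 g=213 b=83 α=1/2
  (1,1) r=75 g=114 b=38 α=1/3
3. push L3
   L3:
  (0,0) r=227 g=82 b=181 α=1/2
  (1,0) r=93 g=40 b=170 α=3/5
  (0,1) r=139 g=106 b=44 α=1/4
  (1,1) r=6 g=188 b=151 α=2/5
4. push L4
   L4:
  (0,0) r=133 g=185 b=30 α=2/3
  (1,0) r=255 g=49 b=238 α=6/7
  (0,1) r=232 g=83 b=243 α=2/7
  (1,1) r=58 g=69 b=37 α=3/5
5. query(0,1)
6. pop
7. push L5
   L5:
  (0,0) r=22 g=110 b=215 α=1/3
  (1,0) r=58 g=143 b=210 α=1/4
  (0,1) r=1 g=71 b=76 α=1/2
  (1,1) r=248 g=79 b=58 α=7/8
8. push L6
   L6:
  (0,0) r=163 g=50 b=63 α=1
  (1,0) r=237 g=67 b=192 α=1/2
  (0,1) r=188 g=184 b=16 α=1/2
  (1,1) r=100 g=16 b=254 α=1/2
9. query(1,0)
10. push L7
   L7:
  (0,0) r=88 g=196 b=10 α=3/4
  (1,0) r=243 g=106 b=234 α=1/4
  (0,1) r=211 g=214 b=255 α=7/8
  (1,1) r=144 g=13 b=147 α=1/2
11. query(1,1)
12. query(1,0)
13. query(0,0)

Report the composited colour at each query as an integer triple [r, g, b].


at x=0,y=1 over L1,L2,L3,L4:
L1 α=1/2: [116, 68, 100]
L2 α=1/2: [169/2, 281/2, 183/2]
L3 α=1/4: [785/8, 1055/8, 637/8]
L4 α=2/7: [1091/8, 6603/56, 7073/56]
→ [136, 118, 126]

at x=1,y=0 over L1,L2,L3,L5,L6:
+L1 (α=3/5) → [234/5, 123/5, 138/5]
+L2 (α=1/2) → [277/5, 1113/10, 594/5]
+L3 (α=3/5) → [1949/25, 1713/25, 3738/25]
+L5 (α=1/4) → [7297/100, 4357/50, 4116/25]
+L6 (α=1/2) → [30997/200, 7707/100, 4458/25]
= [155, 77, 178]

at x=1,y=1 over L1,L2,L3,L5,L6,L7:
L1 α=1/2: [127, 118, 15/2]
L2 α=1/3: [329/3, 350/3, 53/3]
L3 α=2/5: [341/5, 726/5, 71]
L5 α=7/8: [9021/40, 3491/40, 477/8]
L6 α=1/2: [13021/80, 4131/80, 2509/16]
L7 α=1/2: [24541/160, 5171/160, 4861/32]
rounded: [153, 32, 152]

at x=1,y=0 over L1,L2,L3,L5,L6,L7:
L1 α=3/5: [234/5, 123/5, 138/5]
L2 α=1/2: [277/5, 1113/10, 594/5]
L3 α=3/5: [1949/25, 1713/25, 3738/25]
L5 α=1/4: [7297/100, 4357/50, 4116/25]
L6 α=1/2: [30997/200, 7707/100, 4458/25]
L7 α=1/4: [141591/800, 33721/400, 4806/25]
= [177, 84, 192]

(0,0) stack=L1,L2,L3,L5,L6,L7; from [0,0,0]:
+L1 (α=3/5) → [123, 87, 54]
+L2 (α=0) → [123, 87, 54]
+L3 (α=1/2) → [175, 169/2, 235/2]
+L5 (α=1/3) → [124, 93, 150]
+L6 (α=1) → [163, 50, 63]
+L7 (α=3/4) → [427/4, 319/2, 93/4]
→ [107, 160, 23]


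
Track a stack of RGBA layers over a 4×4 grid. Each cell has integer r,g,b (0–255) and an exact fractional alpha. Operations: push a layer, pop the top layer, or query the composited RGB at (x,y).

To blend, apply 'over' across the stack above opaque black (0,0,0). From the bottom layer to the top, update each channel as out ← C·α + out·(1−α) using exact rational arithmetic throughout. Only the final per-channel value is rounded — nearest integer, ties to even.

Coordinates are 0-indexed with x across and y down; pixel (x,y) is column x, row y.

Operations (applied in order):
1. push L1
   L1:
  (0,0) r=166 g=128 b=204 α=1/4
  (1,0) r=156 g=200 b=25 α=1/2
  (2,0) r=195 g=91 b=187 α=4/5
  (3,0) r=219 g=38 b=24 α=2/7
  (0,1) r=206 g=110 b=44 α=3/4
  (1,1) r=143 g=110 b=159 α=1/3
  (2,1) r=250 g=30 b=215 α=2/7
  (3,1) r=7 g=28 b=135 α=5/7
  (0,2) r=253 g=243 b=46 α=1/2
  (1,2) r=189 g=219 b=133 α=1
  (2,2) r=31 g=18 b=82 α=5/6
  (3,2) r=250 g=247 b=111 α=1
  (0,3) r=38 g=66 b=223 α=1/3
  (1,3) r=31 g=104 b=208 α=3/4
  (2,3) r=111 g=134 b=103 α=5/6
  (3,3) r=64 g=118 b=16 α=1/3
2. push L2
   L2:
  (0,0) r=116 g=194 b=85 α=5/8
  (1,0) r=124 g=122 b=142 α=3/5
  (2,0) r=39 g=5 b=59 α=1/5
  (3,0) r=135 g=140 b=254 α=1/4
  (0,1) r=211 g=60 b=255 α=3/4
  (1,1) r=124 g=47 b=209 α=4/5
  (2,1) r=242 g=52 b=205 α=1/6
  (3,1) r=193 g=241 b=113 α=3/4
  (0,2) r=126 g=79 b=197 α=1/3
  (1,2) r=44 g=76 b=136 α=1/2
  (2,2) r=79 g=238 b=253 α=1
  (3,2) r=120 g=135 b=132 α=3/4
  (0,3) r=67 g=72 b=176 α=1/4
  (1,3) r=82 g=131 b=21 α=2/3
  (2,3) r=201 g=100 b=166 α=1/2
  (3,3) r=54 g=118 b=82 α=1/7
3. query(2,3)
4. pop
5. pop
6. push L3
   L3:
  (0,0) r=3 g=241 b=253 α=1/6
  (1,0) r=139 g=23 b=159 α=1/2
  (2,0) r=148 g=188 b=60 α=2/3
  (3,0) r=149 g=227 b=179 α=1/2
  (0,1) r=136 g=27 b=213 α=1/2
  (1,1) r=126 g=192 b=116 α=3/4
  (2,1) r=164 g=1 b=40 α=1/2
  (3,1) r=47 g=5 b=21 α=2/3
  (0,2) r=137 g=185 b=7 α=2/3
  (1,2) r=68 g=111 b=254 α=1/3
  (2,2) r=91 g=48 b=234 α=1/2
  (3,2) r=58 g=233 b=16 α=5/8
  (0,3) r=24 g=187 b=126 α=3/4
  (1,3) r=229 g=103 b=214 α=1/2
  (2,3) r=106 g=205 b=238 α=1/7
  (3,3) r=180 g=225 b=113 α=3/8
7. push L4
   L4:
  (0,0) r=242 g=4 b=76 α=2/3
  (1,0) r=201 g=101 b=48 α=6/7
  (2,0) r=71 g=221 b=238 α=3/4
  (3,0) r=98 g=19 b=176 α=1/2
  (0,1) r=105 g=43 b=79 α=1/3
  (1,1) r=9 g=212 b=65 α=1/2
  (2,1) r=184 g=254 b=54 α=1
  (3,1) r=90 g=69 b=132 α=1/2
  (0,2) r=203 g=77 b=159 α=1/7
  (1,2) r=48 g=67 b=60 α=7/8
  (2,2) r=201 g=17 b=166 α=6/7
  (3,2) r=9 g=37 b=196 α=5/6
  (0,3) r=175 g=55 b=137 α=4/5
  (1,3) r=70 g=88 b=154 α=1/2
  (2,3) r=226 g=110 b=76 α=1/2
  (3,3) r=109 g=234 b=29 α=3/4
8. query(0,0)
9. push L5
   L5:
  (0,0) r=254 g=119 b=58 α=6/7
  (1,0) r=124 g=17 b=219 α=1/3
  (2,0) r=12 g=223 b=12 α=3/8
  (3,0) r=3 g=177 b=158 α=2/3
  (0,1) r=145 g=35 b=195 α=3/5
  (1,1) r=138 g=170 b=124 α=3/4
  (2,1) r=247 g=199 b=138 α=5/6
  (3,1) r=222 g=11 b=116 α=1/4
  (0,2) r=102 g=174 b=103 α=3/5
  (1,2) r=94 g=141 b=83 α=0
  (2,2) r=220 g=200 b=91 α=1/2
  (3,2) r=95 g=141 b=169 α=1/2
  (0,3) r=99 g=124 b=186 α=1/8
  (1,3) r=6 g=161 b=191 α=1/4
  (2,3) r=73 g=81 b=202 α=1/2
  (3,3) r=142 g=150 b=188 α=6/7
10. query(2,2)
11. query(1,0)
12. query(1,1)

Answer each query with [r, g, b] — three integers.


query (2,3) [L1,L2] — begin 0,0,0
L1 α=5/6: [185/2, 335/3, 515/6]
L2 α=1/2: [587/4, 635/6, 1511/12]
rounded: [147, 106, 126]

at x=0,y=0 over L3,L4:
+L3 (α=1/6) → [1/2, 241/6, 253/6]
+L4 (α=2/3) → [323/2, 289/18, 1165/18]
rounded: [162, 16, 65]

(2,2) stack=L3,L4,L5; from [0,0,0]:
L3 α=1/2: [91/2, 24, 117]
L4 α=6/7: [2503/14, 18, 159]
L5 α=1/2: [5583/28, 109, 125]
→ [199, 109, 125]

(1,0) stack=L3,L4,L5; from [0,0,0]:
L3 α=1/2: [139/2, 23/2, 159/2]
L4 α=6/7: [2551/14, 1235/14, 105/2]
L5 α=1/3: [3419/21, 1354/21, 108]
→ [163, 64, 108]

query (1,1) [L3,L4,L5] — begin 0,0,0
+L3 (α=3/4) → [189/2, 144, 87]
+L4 (α=1/2) → [207/4, 178, 76]
+L5 (α=3/4) → [1863/16, 172, 112]
= [116, 172, 112]


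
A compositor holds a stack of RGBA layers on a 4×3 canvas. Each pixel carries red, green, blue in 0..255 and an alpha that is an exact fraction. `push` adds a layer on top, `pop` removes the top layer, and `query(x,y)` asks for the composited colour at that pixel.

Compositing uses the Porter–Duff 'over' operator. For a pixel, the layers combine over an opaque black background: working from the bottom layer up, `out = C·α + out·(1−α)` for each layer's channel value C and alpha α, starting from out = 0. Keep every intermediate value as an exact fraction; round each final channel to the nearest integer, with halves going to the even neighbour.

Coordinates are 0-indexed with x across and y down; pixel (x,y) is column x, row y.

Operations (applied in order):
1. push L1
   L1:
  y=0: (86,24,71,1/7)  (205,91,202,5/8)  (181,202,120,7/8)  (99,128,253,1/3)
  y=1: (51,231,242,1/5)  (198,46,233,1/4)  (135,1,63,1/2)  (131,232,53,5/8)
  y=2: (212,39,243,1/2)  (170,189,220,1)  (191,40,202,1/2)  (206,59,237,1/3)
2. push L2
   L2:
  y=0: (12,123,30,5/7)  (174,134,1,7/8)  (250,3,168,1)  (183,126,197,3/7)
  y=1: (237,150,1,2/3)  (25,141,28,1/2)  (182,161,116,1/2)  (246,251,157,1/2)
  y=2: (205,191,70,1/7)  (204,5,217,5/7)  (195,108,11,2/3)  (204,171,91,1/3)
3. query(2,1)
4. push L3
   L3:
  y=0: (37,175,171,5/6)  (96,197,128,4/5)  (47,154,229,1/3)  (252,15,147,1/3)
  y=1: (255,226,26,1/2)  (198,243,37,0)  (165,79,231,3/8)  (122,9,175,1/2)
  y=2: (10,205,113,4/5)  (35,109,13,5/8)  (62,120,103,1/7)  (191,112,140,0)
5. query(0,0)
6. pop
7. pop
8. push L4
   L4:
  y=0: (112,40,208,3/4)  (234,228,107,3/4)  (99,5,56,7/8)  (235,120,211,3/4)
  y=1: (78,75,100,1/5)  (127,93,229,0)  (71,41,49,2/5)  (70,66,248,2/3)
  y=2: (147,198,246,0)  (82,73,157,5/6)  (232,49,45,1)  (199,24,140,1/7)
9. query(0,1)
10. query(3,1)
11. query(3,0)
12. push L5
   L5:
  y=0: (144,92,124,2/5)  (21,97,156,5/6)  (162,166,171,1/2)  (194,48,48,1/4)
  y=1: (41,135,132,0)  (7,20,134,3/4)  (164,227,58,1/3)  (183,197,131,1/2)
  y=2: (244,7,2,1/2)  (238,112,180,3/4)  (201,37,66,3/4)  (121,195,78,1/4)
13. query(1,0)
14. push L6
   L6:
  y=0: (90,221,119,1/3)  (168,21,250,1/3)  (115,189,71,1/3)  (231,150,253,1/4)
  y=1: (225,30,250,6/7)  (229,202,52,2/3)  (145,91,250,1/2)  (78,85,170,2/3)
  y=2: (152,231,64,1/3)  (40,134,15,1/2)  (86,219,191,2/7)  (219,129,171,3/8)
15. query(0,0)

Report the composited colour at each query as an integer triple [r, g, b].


at x=2,y=1 over L1,L2:
+L1 (α=1/2) → [135/2, 1/2, 63/2]
+L2 (α=1/2) → [499/4, 323/4, 295/4]
→ [125, 81, 74]

query (0,0) [L1,L2,L3] — begin 0,0,0
after L1 α=1/7: [86/7, 24/7, 71/7]
after L2 α=5/7: [592/49, 4353/49, 1192/49]
after L3 α=5/6: [3219/98, 23614/147, 43087/294]
= [33, 161, 147]

(0,1) stack=L1,L4; from [0,0,0]:
L1 α=1/5: [51/5, 231/5, 242/5]
L4 α=1/5: [594/25, 1299/25, 1468/25]
→ [24, 52, 59]

query (3,1) [L1,L4] — begin 0,0,0
after L1 α=5/8: [655/8, 145, 265/8]
after L4 α=2/3: [1775/24, 277/3, 1411/8]
→ [74, 92, 176]

(3,0) stack=L1,L4; from [0,0,0]:
after L1 α=1/3: [33, 128/3, 253/3]
after L4 α=3/4: [369/2, 302/3, 538/3]
= [184, 101, 179]

query (1,0) [L1,L4,L5] — begin 0,0,0
after L1 α=5/8: [1025/8, 455/8, 505/4]
after L4 α=3/4: [6641/32, 5927/32, 1789/16]
after L5 α=5/6: [10001/192, 7149/64, 14269/96]
→ [52, 112, 149]

at x=0,y=0 over L1,L4,L5,L6:
+L1 (α=1/7) → [86/7, 24/7, 71/7]
+L4 (α=3/4) → [1219/14, 216/7, 4439/28]
+L5 (α=2/5) → [7689/70, 1936/35, 20261/140]
+L6 (α=1/3) → [3613/35, 3869/35, 28591/210]
= [103, 111, 136]


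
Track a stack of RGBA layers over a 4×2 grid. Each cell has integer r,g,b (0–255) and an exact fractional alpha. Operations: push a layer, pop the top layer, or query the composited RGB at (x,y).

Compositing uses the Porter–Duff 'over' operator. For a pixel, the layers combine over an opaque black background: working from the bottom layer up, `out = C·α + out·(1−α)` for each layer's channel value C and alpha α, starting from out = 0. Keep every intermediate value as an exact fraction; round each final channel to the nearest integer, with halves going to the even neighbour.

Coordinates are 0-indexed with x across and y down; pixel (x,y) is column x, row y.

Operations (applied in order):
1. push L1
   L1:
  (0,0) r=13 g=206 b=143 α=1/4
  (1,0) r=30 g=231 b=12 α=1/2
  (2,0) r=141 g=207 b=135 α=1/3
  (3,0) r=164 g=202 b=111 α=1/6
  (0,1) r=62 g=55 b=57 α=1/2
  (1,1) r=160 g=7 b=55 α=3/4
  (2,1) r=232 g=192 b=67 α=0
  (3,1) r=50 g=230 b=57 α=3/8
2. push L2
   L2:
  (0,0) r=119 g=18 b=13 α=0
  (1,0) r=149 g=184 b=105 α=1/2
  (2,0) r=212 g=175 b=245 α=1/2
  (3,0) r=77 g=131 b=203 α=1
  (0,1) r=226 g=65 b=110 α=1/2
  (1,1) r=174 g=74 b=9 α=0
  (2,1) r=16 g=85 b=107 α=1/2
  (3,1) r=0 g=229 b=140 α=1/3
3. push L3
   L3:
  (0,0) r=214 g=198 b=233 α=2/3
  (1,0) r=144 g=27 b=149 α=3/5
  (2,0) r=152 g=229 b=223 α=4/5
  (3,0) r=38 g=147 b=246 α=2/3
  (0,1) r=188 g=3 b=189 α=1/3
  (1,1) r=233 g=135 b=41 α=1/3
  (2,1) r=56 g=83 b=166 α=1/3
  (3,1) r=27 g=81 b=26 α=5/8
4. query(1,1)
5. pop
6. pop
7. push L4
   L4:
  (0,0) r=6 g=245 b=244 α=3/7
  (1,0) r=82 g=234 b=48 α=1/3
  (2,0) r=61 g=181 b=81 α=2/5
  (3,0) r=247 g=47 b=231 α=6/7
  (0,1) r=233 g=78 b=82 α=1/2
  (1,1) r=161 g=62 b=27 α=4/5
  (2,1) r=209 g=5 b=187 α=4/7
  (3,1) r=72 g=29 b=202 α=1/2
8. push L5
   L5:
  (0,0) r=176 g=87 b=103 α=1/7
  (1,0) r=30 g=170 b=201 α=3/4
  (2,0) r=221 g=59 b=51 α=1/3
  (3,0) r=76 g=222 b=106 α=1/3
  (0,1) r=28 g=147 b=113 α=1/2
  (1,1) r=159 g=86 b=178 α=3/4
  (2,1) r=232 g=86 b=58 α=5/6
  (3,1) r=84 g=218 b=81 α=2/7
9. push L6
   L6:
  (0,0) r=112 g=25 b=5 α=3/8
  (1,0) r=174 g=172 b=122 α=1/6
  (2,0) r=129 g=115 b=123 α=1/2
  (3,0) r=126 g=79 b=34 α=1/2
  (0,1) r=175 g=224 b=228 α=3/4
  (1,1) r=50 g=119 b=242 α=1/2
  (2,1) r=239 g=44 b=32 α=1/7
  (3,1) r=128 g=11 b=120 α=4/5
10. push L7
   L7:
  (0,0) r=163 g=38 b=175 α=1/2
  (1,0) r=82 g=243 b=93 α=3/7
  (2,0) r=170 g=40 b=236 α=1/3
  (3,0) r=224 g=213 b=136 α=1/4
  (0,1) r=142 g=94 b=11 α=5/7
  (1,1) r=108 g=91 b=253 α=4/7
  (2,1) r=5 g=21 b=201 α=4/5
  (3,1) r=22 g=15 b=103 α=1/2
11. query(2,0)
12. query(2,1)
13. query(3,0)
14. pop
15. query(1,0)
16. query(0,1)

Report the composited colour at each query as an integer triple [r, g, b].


query (1,1) [L1,L2,L3] — begin 0,0,0
after L1 α=3/4: [120, 21/4, 165/4]
after L2 α=0: [120, 21/4, 165/4]
after L3 α=1/3: [473/3, 97/2, 247/6]
= [158, 48, 41]

query (2,0) [L1,L4,L5,L6,L7] — begin 0,0,0
after L1 α=1/3: [47, 69, 45]
after L4 α=2/5: [263/5, 569/5, 297/5]
after L5 α=1/3: [1631/15, 1433/15, 283/5]
after L6 α=1/2: [1783/15, 1579/15, 449/5]
after L7 α=1/3: [6116/45, 3758/45, 2078/15]
= [136, 84, 139]

at x=2,y=1 over L1,L4,L5,L6,L7:
after L1 α=0: [0, 0, 0]
after L4 α=4/7: [836/7, 20/7, 748/7]
after L5 α=5/6: [4478/21, 505/7, 463/7]
after L6 α=1/7: [10629/49, 3338/49, 3002/49]
after L7 α=4/5: [11609/245, 7454/245, 42398/245]
→ [47, 30, 173]

at x=3,y=0 over L1,L4,L5,L6,L7:
after L1 α=1/6: [82/3, 101/3, 37/2]
after L4 α=6/7: [4528/21, 947/21, 2809/14]
after L5 α=1/3: [10652/63, 6556/63, 3551/21]
after L6 α=1/2: [9295/63, 11533/126, 4265/42]
after L7 α=1/4: [13999/84, 20479/168, 6169/56]
→ [167, 122, 110]

at x=1,y=0 over L1,L4,L5,L6:
+L1 (α=1/2) → [15, 231/2, 6]
+L4 (α=1/3) → [112/3, 155, 20]
+L5 (α=3/4) → [191/6, 665/4, 623/4]
+L6 (α=1/6) → [1999/36, 4013/24, 1201/8]
→ [56, 167, 150]

query (0,1) [L1,L4,L5,L6] — begin 0,0,0
after L1 α=1/2: [31, 55/2, 57/2]
after L4 α=1/2: [132, 211/4, 221/4]
after L5 α=1/2: [80, 799/8, 673/8]
after L6 α=3/4: [605/4, 6175/32, 6145/32]
= [151, 193, 192]


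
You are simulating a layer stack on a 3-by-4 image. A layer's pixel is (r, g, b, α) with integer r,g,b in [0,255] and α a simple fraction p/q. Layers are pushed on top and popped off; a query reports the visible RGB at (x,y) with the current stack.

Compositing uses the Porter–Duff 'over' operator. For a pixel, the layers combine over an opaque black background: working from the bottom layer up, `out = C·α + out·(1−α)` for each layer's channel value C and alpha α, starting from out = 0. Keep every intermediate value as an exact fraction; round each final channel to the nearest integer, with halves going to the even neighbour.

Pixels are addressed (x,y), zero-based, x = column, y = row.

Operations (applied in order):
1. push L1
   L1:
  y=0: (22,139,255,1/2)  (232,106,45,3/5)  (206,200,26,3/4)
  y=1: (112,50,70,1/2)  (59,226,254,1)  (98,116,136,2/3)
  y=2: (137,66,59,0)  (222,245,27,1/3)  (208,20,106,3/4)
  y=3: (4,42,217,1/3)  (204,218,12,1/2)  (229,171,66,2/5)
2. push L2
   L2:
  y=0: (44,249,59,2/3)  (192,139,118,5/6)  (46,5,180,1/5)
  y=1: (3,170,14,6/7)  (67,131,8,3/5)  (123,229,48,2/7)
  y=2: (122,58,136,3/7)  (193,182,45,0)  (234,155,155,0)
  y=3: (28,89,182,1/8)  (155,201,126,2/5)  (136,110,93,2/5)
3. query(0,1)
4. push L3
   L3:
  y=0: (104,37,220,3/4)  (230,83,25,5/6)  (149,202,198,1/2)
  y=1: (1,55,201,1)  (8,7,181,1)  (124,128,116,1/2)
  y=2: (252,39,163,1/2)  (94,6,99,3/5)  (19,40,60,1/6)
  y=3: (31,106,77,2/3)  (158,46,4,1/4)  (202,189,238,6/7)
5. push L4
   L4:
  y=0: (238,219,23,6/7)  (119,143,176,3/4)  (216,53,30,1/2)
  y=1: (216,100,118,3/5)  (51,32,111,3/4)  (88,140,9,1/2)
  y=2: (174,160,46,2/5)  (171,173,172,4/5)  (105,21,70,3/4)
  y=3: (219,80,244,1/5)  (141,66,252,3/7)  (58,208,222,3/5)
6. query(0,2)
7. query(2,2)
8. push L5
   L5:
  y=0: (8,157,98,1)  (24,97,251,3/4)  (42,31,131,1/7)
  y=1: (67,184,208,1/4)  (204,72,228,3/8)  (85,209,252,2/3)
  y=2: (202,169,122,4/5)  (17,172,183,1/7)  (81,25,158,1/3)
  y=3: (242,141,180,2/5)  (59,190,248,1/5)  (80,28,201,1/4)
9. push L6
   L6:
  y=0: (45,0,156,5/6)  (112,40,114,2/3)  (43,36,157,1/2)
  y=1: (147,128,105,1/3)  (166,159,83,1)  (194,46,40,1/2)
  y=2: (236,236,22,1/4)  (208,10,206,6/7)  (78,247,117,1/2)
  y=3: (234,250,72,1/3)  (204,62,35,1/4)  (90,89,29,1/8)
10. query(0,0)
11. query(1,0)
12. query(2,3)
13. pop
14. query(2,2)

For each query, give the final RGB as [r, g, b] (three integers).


(0,1) stack=L1,L2; from [0,0,0]:
+L1 (α=1/2) → [56, 25, 35]
+L2 (α=6/7) → [74/7, 1045/7, 17]
= [11, 149, 17]

at x=0,y=2 over L1,L2,L3,L4:
L1 α=0: [0, 0, 0]
L2 α=3/7: [366/7, 174/7, 408/7]
L3 α=1/2: [1065/7, 447/14, 1549/14]
L4 α=2/5: [5631/35, 5821/70, 1187/14]
rounded: [161, 83, 85]

at x=2,y=2 over L1,L2,L3,L4:
+L1 (α=3/4) → [156, 15, 159/2]
+L2 (α=0) → [156, 15, 159/2]
+L3 (α=1/6) → [799/6, 115/6, 305/4]
+L4 (α=3/4) → [2689/24, 493/24, 1145/16]
= [112, 21, 72]

at x=0,y=0 over L1,L2,L3,L4,L5,L6:
L1 α=1/2: [11, 139/2, 255/2]
L2 α=2/3: [33, 1135/6, 491/6]
L3 α=3/4: [345/4, 1801/24, 4451/24]
L4 α=6/7: [6057/28, 33337/168, 1109/24]
L5 α=1: [8, 157, 98]
L6 α=5/6: [233/6, 157/6, 439/3]
→ [39, 26, 146]

query (1,0) [L1,L2,L3,L4,L5,L6] — begin 0,0,0
after L1 α=3/5: [696/5, 318/5, 27]
after L2 α=5/6: [916/5, 3793/30, 617/6]
after L3 α=5/6: [1111/5, 16243/180, 1367/36]
after L4 α=3/4: [724/5, 93463/720, 20375/144]
after L5 α=3/4: [271/5, 302983/2880, 128807/576]
after L6 α=2/3: [1391/15, 533383/8640, 260135/1728]
rounded: [93, 62, 151]

(2,3) stack=L1,L2,L3,L4,L5,L6; from [0,0,0]:
after L1 α=2/5: [458/5, 342/5, 132/5]
after L2 α=2/5: [2734/25, 2126/25, 1326/25]
after L3 α=6/7: [33034/175, 30476/175, 37026/175]
after L4 α=3/5: [96518/875, 170152/875, 190602/875]
after L5 α=1/4: [179777/1750, 133739/875, 747681/3500]
after L6 α=1/8: [202277/2000, 18108/125, 762181/4000]
= [101, 145, 191]

query (2,2) [L1,L2,L3,L4,L5] — begin 0,0,0
after L1 α=3/4: [156, 15, 159/2]
after L2 α=0: [156, 15, 159/2]
after L3 α=1/6: [799/6, 115/6, 305/4]
after L4 α=3/4: [2689/24, 493/24, 1145/16]
after L5 α=1/3: [3661/36, 793/36, 803/8]
= [102, 22, 100]


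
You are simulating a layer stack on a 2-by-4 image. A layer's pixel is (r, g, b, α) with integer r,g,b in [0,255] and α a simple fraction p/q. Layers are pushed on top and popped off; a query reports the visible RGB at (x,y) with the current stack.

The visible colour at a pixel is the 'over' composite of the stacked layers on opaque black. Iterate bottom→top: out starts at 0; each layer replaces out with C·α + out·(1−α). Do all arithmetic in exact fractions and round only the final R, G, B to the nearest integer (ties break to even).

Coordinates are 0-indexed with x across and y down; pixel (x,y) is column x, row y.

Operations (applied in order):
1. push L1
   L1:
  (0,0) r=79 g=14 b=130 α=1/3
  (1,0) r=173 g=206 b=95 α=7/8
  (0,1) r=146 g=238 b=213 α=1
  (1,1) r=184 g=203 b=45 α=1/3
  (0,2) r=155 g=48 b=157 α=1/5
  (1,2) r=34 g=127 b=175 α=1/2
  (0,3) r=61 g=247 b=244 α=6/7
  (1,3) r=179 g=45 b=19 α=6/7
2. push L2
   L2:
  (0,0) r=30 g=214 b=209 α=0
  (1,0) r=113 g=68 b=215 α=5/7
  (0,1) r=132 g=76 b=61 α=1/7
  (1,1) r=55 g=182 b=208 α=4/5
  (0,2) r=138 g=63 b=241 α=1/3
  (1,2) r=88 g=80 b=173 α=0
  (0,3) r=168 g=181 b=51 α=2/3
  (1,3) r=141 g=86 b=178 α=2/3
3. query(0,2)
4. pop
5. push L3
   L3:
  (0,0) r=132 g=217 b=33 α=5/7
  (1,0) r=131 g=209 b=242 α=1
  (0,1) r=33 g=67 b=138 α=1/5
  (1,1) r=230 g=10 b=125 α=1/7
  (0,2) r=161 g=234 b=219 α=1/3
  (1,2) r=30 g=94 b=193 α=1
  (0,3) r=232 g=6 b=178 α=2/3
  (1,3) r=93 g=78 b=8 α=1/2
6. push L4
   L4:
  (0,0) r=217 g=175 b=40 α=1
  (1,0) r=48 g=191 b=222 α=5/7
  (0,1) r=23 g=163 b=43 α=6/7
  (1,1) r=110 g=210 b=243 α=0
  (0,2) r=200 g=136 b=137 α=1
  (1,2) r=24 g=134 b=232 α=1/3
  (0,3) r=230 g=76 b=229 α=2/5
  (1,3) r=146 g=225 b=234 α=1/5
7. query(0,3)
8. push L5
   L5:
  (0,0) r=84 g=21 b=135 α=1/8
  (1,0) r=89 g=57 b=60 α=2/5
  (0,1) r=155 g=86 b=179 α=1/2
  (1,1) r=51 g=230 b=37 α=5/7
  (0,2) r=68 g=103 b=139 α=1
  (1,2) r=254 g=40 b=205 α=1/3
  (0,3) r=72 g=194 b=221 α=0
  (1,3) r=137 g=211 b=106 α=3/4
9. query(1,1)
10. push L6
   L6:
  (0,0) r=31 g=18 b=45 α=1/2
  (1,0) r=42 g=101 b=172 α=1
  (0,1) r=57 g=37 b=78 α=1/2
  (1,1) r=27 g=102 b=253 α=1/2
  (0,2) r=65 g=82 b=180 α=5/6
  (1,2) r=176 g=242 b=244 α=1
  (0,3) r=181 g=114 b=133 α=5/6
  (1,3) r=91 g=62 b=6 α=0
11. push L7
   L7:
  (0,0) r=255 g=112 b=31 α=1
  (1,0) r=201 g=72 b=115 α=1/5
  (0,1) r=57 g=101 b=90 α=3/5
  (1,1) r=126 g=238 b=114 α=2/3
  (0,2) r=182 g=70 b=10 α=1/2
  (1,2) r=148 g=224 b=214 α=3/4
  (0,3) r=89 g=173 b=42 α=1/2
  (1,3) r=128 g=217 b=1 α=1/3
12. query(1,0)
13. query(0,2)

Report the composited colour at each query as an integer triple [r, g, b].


(0,2) stack=L1,L2; from [0,0,0]:
after L1 α=1/5: [31, 48/5, 157/5]
after L2 α=1/3: [200/3, 137/5, 1519/15]
→ [67, 27, 101]

(0,3) stack=L1,L3,L4; from [0,0,0]:
+L1 (α=6/7) → [366/7, 1482/7, 1464/7]
+L3 (α=2/3) → [3614/21, 522/7, 3956/21]
+L4 (α=2/5) → [6834/35, 526/7, 7162/35]
= [195, 75, 205]

at x=1,y=1 over L1,L3,L4,L5:
after L1 α=1/3: [184/3, 203/3, 15]
after L3 α=1/7: [598/7, 416/7, 215/7]
after L4 α=0: [598/7, 416/7, 215/7]
after L5 α=5/7: [2981/49, 8882/49, 1725/49]
rounded: [61, 181, 35]

at x=1,y=0 over L1,L3,L4,L5,L6,L7:
L1 α=7/8: [1211/8, 721/4, 665/8]
L3 α=1: [131, 209, 242]
L4 α=5/7: [502/7, 1373/7, 1594/7]
L5 α=2/5: [2752/35, 4917/35, 5622/35]
L6 α=1: [42, 101, 172]
L7 α=1/5: [369/5, 476/5, 803/5]
= [74, 95, 161]

(0,2) stack=L1,L3,L4,L5,L6,L7; from [0,0,0]:
+L1 (α=1/5) → [31, 48/5, 157/5]
+L3 (α=1/3) → [223/3, 422/5, 1409/15]
+L4 (α=1) → [200, 136, 137]
+L5 (α=1) → [68, 103, 139]
+L6 (α=5/6) → [131/2, 171/2, 1039/6]
+L7 (α=1/2) → [495/4, 311/4, 1099/12]
= [124, 78, 92]


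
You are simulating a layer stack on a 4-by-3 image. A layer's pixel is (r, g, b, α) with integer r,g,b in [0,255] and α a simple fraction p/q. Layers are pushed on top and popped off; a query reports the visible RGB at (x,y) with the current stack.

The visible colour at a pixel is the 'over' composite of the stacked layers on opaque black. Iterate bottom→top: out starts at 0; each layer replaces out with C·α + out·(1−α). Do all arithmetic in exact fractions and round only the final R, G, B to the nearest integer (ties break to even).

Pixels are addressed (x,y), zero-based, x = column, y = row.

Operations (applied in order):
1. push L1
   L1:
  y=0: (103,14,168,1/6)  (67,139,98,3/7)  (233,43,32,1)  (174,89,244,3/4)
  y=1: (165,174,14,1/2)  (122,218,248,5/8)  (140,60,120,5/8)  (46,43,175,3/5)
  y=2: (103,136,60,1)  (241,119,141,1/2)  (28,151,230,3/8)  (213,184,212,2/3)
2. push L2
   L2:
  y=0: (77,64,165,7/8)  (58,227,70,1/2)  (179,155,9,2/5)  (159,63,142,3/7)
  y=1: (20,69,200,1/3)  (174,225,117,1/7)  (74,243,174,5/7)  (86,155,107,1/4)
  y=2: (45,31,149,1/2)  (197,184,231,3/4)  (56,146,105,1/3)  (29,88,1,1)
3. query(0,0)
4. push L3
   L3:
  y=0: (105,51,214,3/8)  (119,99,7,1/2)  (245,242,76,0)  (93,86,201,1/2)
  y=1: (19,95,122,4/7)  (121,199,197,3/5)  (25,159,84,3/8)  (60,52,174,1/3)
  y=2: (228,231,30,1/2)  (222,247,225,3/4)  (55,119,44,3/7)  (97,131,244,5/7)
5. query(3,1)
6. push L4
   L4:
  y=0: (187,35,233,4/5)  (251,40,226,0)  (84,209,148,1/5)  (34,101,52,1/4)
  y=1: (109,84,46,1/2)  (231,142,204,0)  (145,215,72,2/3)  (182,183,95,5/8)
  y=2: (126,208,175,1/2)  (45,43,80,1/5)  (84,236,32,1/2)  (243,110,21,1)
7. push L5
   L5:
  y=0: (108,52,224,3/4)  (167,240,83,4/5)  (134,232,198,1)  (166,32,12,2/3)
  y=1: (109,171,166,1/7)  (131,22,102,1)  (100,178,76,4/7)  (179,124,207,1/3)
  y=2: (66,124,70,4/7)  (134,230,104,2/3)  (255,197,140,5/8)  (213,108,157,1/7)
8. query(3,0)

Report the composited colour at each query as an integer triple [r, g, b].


at x=0,y=0 over L1,L2:
+L1 (α=1/6) → [103/6, 7/3, 28]
+L2 (α=7/8) → [3337/48, 1351/24, 1183/8]
rounded: [70, 56, 148]

query (3,1) [L1,L2,L3] — begin 0,0,0
L1 α=3/5: [138/5, 129/5, 105]
L2 α=1/4: [211/5, 581/10, 211/2]
L3 α=1/3: [722/15, 841/15, 385/3]
→ [48, 56, 128]

at x=3,y=0 over L1,L2,L3,L4,L5:
after L1 α=3/4: [261/2, 267/4, 183]
after L2 α=3/7: [999/7, 456/7, 1158/7]
after L3 α=1/2: [825/7, 529/7, 2565/14]
after L4 α=1/4: [2713/28, 1147/14, 8423/56]
after L5 α=2/3: [4003/28, 681/14, 9767/168]
→ [143, 49, 58]


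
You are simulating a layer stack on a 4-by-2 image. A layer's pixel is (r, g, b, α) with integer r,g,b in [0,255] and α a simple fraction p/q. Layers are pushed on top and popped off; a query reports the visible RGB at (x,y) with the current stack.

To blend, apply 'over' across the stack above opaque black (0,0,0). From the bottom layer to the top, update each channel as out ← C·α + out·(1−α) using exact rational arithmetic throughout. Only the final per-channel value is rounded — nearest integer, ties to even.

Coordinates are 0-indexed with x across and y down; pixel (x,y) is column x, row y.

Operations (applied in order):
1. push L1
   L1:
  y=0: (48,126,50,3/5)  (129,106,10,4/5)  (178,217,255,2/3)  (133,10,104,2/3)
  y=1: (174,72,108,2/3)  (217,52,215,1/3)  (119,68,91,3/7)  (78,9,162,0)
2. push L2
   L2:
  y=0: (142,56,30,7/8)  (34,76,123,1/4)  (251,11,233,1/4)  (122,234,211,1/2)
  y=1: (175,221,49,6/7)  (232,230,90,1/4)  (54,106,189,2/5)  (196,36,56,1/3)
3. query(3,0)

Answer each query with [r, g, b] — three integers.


query (3,0) [L1,L2] — begin 0,0,0
+L1 (α=2/3) → [266/3, 20/3, 208/3]
+L2 (α=1/2) → [316/3, 361/3, 841/6]
rounded: [105, 120, 140]


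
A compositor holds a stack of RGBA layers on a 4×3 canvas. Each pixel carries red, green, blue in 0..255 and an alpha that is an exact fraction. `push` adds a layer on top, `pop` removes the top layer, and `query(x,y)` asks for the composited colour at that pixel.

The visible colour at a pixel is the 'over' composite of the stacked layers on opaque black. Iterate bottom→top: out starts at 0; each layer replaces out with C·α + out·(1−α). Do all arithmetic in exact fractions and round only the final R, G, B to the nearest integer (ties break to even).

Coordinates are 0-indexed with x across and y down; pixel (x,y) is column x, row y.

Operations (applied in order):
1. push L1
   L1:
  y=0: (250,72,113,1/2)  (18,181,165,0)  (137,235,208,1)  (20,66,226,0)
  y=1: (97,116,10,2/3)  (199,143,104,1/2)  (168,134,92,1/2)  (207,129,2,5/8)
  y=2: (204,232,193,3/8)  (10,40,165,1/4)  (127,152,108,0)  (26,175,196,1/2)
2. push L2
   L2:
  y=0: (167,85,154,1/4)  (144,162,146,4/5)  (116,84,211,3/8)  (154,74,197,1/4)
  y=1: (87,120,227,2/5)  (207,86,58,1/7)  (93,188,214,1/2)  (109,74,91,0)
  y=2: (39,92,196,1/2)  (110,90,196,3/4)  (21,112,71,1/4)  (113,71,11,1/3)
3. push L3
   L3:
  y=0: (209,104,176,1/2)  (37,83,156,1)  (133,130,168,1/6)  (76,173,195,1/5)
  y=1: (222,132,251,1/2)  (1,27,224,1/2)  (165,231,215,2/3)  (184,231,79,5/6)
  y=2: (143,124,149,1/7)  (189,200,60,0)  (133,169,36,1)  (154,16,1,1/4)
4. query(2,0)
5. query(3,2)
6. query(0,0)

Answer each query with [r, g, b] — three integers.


(2,0) stack=L1,L2,L3; from [0,0,0]:
after L1 α=1: [137, 235, 208]
after L2 α=3/8: [1033/8, 1427/8, 1673/8]
after L3 α=1/6: [6229/48, 2725/16, 9709/48]
= [130, 170, 202]

(3,2) stack=L1,L2,L3; from [0,0,0]:
after L1 α=1/2: [13, 175/2, 98]
after L2 α=1/3: [139/3, 82, 69]
after L3 α=1/4: [293/4, 131/2, 52]
rounded: [73, 66, 52]

query (0,0) [L1,L2,L3] — begin 0,0,0
+L1 (α=1/2) → [125, 36, 113/2]
+L2 (α=1/4) → [271/2, 193/4, 647/8]
+L3 (α=1/2) → [689/4, 609/8, 2055/16]
→ [172, 76, 128]


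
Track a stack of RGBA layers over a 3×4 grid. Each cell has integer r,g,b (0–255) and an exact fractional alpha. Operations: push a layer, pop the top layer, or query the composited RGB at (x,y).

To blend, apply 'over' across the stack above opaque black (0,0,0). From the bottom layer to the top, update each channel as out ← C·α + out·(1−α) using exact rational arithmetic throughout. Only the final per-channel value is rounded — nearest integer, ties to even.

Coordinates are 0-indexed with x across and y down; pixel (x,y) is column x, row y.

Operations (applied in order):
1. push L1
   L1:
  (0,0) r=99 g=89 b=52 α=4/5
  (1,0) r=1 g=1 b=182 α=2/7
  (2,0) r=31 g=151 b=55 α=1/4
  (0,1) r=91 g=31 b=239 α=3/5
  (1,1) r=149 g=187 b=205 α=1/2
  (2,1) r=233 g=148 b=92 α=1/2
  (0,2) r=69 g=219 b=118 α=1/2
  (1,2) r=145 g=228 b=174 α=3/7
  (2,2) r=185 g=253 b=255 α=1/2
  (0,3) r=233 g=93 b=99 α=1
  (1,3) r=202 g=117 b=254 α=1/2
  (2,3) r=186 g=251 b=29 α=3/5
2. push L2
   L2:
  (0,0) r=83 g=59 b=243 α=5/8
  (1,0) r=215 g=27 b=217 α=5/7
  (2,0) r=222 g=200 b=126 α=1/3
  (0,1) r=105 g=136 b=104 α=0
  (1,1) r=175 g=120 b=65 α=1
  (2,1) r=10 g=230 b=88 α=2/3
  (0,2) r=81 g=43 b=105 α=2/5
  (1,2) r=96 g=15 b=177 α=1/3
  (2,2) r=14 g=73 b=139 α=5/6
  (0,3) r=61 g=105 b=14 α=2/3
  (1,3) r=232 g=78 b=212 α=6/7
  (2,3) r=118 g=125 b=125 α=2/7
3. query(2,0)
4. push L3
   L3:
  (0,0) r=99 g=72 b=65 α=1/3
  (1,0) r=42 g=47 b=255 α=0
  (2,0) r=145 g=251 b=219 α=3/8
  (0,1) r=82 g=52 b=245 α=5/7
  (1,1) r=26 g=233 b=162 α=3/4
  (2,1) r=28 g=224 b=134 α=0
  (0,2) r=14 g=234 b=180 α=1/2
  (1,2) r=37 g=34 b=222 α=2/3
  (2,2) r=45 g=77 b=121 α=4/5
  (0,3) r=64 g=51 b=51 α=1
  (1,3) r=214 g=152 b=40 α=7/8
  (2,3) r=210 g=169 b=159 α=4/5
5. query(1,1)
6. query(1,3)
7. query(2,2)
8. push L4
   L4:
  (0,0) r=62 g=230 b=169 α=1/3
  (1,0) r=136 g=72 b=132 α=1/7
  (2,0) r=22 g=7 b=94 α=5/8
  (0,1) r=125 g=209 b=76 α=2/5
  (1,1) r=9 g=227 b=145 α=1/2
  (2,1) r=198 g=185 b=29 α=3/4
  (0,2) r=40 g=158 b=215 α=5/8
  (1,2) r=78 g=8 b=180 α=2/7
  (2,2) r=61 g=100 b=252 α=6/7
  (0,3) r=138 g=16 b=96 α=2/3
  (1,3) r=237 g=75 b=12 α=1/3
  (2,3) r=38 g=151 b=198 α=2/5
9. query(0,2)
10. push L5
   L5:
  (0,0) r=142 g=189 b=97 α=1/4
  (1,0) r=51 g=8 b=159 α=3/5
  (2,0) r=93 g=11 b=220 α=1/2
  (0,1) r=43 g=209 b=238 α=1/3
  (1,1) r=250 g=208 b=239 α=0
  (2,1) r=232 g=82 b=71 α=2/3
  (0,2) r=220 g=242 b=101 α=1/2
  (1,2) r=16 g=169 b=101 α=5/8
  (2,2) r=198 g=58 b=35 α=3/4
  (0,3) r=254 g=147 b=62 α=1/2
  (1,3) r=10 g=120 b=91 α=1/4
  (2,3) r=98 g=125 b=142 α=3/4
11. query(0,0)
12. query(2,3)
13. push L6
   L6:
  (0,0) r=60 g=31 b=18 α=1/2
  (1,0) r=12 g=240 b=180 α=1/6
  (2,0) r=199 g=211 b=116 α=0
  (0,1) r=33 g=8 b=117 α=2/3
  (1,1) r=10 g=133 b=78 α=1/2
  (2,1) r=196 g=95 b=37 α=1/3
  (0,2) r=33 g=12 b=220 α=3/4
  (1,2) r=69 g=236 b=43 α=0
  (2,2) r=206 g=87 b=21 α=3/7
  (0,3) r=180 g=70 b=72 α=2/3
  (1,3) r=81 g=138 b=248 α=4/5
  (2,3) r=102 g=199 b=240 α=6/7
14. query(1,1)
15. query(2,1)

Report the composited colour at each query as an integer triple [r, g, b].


at x=2,y=0 over L1,L2:
after L1 α=1/4: [31/4, 151/4, 55/4]
after L2 α=1/3: [475/6, 551/6, 307/6]
→ [79, 92, 51]

at x=1,y=1 over L1,L2,L3:
after L1 α=1/2: [149/2, 187/2, 205/2]
after L2 α=1: [175, 120, 65]
after L3 α=3/4: [253/4, 819/4, 551/4]
rounded: [63, 205, 138]

(1,3) stack=L1,L2,L3; from [0,0,0]:
after L1 α=1/2: [101, 117/2, 127]
after L2 α=6/7: [1493/7, 1053/14, 1399/7]
after L3 α=7/8: [11979/56, 15949/112, 3359/56]
→ [214, 142, 60]

query (2,2) [L1,L2,L3] — begin 0,0,0
after L1 α=1/2: [185/2, 253/2, 255/2]
after L2 α=5/6: [325/12, 983/12, 1645/12]
after L3 α=4/5: [497/12, 4679/60, 7453/60]
→ [41, 78, 124]

query (0,2) [L1,L2,L3,L4] — begin 0,0,0
L1 α=1/2: [69/2, 219/2, 59]
L2 α=2/5: [531/10, 829/10, 387/5]
L3 α=1/2: [671/20, 3169/20, 1287/10]
L4 α=5/8: [6013/160, 25307/160, 14611/80]
→ [38, 158, 183]

(0,0) stack=L1,L2,L3,L4,L5; from [0,0,0]:
after L1 α=4/5: [396/5, 356/5, 208/5]
after L2 α=5/8: [3263/40, 2543/40, 6699/40]
after L3 α=1/3: [5243/60, 3983/60, 7999/60]
after L4 α=1/3: [7103/90, 10883/90, 13069/90]
after L5 α=1/4: [11363/120, 16553/120, 15979/120]
= [95, 138, 133]

query (2,3) [L1,L2,L3,L4,L5] — begin 0,0,0
+L1 (α=3/5) → [558/5, 753/5, 87/5]
+L2 (α=2/7) → [794/7, 1003/7, 337/7]
+L3 (α=4/5) → [6674/35, 1147/7, 4789/35]
+L4 (α=2/5) → [22682/175, 1111/7, 28227/175]
+L5 (α=3/4) → [18533/175, 934/7, 102777/700]
= [106, 133, 147]

(1,1) stack=L1,L2,L3,L4,L5,L6; from [0,0,0]:
after L1 α=1/2: [149/2, 187/2, 205/2]
after L2 α=1: [175, 120, 65]
after L3 α=3/4: [253/4, 819/4, 551/4]
after L4 α=1/2: [289/8, 1727/8, 1131/8]
after L5 α=0: [289/8, 1727/8, 1131/8]
after L6 α=1/2: [369/16, 2791/16, 1755/16]
= [23, 174, 110]

query (2,1) [L1,L2,L3,L4,L5,L6] — begin 0,0,0
after L1 α=1/2: [233/2, 74, 46]
after L2 α=2/3: [91/2, 178, 74]
after L3 α=0: [91/2, 178, 74]
after L4 α=3/4: [1279/8, 733/4, 161/4]
after L5 α=2/3: [4991/24, 463/4, 243/4]
after L6 α=1/3: [7343/36, 653/6, 317/6]
= [204, 109, 53]
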